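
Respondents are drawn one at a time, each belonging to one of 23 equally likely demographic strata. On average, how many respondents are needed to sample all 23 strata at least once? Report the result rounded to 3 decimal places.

The wait to go from k to k+1 distinct strata is geometric with mean 23/(23-k).
E[T] = 23/23 + 23/22 + 23/21 + ... + 23/2 + 23/1 = 23·H_{23}.
H_{23} = 3.7343, so E[T] = 85.8887.

85.889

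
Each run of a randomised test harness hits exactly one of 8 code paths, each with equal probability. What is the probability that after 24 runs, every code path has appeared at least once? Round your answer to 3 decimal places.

By inclusion–exclusion over which code paths are missing,
P(all seen) = Σ_{j=0}^{8} (-1)^j C(8,j)((8-j)/8)^24
= 1.0000 - 0.3246 + 0.0281 - 0.0007 + 0.0000 - 0.0000 + 0.0000 - 0.0000 + 0.0000
= 0.7028.

0.703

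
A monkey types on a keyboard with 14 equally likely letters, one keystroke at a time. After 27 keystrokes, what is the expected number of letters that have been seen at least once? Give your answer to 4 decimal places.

12.1070

For each letter, P(seen in 27 keystrokes) = 1 - (13/14)^27 = 0.86479.
By linearity of expectation, E[distinct seen] = 14·(1 - (13/14)^27) = 12.10704.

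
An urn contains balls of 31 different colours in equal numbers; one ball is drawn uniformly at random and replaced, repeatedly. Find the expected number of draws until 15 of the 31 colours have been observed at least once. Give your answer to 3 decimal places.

20.042

Going from k to k+1 distinct takes a geometric number of draws with mean 31/(31-k).
Sum over k = 0,...,14: E = 31/31 + 31/30 + 31/29 + ... + 31/18 + 31/17 = 20.0420.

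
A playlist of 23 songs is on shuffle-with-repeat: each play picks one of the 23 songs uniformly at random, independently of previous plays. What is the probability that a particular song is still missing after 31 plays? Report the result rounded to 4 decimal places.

Each play misses the fixed song with probability (23-1)/23 = 22/23, independently.
P(still missing after 31) = (22/23)^31 = 0.25208.

0.2521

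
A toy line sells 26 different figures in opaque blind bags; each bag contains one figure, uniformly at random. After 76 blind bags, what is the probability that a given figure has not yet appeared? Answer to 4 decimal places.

0.0508

On each blind bag the fixed figure fails to appear with probability 25/26.
P(still missing after 76) = (25/26)^76 = 0.05075.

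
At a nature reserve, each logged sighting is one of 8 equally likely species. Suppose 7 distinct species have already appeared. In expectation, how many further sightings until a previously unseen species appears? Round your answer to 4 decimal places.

The number of sightings until the next new species is geometric with success probability 1/8, so its mean is 8/1.
E = 8/1 = 8.00000.

8.0000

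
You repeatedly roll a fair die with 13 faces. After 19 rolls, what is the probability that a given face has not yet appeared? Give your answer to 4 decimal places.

0.2185

Each roll misses the fixed face with probability (13-1)/13 = 12/13, independently.
P(still missing after 19) = (12/13)^19 = 0.21853.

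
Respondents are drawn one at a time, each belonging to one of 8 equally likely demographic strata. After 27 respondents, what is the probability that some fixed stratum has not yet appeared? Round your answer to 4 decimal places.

0.0272

Each respondent misses the fixed stratum with probability (8-1)/8 = 7/8, independently.
P(still missing after 27) = (7/8)^27 = 0.02718.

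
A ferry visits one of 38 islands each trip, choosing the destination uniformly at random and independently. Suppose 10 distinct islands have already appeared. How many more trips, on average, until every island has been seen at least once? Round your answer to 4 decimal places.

From k distinct to k+1 distinct takes on average 38/(38-k) trips.
Sum over k = 10,...,37: E = 38/28 + 38/27 + 38/26 + ... + 38/2 + 38/1 = 149.23250.

149.2325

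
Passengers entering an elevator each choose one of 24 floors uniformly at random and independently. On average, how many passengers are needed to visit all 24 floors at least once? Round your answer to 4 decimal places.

After k distinct floors have appeared, the next passenger gives a new one with probability (24-k)/24, so the expected wait for the (k+1)-th is 24/(24-k).
E[T] = 24/24 + 24/23 + 24/22 + ... + 24/2 + 24/1 = 24·H_{24}.
H_{24} = 3.77596, so E[T] = 90.62300.

90.6230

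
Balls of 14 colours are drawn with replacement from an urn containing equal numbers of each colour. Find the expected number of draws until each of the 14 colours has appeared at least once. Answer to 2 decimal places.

After k distinct colours have appeared, the next draw gives a new one with probability (14-k)/14, so the expected wait for the (k+1)-th is 14/(14-k).
E[T] = 14/14 + 14/13 + 14/12 + ... + 14/2 + 14/1 = 14·H_{14}.
H_{14} = 3.252, so E[T] = 45.522.

45.52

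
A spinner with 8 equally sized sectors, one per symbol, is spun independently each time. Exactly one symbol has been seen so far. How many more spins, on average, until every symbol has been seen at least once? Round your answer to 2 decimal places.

20.74

With k distinct symbols already seen, the next new one takes an expected 8/(8-k) spins.
Sum over k = 1,...,7: E = 8/7 + 8/6 + 8/5 + ... + 8/2 + 8/1 = 20.743.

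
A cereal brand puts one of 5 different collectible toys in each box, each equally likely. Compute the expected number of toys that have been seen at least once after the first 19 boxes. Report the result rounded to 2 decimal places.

For each toy, P(seen in 19 boxes) = 1 - (4/5)^19 = 0.986.
By linearity of expectation, E[distinct seen] = 5·(1 - (4/5)^19) = 4.928.

4.93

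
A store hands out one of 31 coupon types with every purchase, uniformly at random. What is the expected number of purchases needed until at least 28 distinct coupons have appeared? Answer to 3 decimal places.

68.011

With k distinct coupons already seen, the next new one arrives after an expected 31/(31-k) purchases.
Sum over k = 0,...,27: E = 31/31 + 31/30 + 31/29 + ... + 31/5 + 31/4 = 68.0113.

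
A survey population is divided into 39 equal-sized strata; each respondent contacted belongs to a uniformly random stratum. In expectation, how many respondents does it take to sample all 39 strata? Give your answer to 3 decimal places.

Split into phases: going from k distinct to k+1 distinct takes on average 39/(39-k) respondents.
E[T] = 39/39 + 39/38 + 39/37 + ... + 39/2 + 39/1 = 39·H_{39}.
H_{39} = 4.2535, so E[T] = 165.8882.

165.888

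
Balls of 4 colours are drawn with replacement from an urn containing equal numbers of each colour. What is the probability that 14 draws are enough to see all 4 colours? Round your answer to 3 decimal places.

Let A_i be the event that colour i is missing after 14 draws. By inclusion–exclusion on the A_i,
P(all seen) = Σ_{j=0}^{4} (-1)^j C(4,j)((4-j)/4)^14
= 1.0000 - 0.0713 + 0.0004 - 0.0000 + 0.0000
= 0.9291.

0.929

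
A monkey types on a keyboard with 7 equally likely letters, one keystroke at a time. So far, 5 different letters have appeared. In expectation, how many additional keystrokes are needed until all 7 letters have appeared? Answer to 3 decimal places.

With k distinct letters already seen, the next new one takes an expected 7/(7-k) keystrokes.
Sum over k = 5,...,6: E = 7/2 + 7/1 = 10.5000.

10.500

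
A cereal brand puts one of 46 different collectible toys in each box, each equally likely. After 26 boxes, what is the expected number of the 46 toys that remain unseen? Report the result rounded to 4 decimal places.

25.9764

For each toy, P(unseen after 26) = (45/46)^26 = 0.56471.
By linearity of expectation, E[unseen] = 46·(45/46)^26 = 25.97644.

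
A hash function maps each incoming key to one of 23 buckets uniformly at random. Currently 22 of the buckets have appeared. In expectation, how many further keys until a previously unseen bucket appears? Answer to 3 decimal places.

The number of keys until the next new bucket is geometric with success probability 1/23, so its mean is 23/1.
E = 23/1 = 23.0000.

23.000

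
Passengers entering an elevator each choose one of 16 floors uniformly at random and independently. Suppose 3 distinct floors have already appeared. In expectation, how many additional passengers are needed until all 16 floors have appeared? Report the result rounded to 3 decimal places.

50.882

From k distinct to k+1 distinct takes on average 16/(16-k) passengers.
Sum over k = 3,...,15: E = 16/13 + 16/12 + 16/11 + ... + 16/2 + 16/1 = 50.8821.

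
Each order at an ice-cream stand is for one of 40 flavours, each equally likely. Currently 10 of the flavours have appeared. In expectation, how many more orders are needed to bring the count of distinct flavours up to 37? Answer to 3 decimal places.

The wait to go from k to k+1 distinct flavours is geometric with mean 40/(40-k).
Sum over k = 10,...,36: E = 40/30 + 40/29 + 40/28 + ... + 40/5 + 40/4 = 86.4662.

86.466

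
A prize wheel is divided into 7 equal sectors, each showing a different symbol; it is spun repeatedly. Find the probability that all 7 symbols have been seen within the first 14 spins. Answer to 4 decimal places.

By inclusion–exclusion over which symbols are missing,
P(all seen) = Σ_{j=0}^{7} (-1)^j C(7,j)((7-j)/7)^14
= 1.00000 - 0.80880 + 0.18898 - 0.01385 + 0.00025 - 0.00000 + 0.00000 - 0.00000
= 0.36657.

0.3666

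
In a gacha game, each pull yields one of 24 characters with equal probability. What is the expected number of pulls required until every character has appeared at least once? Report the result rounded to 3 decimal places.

90.623

After k distinct characters have appeared, the next pull gives a new one with probability (24-k)/24, so the expected wait for the (k+1)-th is 24/(24-k).
E[T] = 24/24 + 24/23 + 24/22 + ... + 24/2 + 24/1 = 24·H_{24}.
H_{24} = 3.7760, so E[T] = 90.6230.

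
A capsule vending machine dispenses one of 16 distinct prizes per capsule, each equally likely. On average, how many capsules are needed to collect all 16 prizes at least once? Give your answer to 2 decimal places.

54.09

The wait to go from k to k+1 distinct prizes is geometric with mean 16/(16-k).
E[T] = 16/16 + 16/15 + 16/14 + ... + 16/2 + 16/1 = 16·H_{16}.
H_{16} = 3.381, so E[T] = 54.092.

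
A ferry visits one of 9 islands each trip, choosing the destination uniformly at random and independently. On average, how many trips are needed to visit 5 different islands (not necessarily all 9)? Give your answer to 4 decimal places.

With k distinct islands already seen, the next new one arrives after an expected 9/(9-k) trips.
Sum over k = 0,...,4: E = 9/9 + 9/8 + 9/7 + 9/6 + 9/5 = 6.71071.

6.7107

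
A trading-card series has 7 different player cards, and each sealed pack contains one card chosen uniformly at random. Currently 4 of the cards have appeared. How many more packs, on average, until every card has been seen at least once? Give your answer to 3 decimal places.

12.833

From k distinct to k+1 distinct takes on average 7/(7-k) packs.
Sum over k = 4,...,6: E = 7/3 + 7/2 + 7/1 = 12.8333.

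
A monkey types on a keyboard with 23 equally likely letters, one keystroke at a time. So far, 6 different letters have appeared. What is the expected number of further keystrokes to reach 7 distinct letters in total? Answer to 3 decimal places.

1.353

The wait to go from k to k+1 distinct letters is geometric with mean 23/(23-k).
Only the k = 6 term is needed: E = 23/17 = 1.3529.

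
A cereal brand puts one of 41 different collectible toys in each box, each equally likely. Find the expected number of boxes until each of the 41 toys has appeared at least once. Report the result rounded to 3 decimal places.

176.420

Split into phases: going from k distinct to k+1 distinct takes on average 41/(41-k) boxes.
E[T] = 41/41 + 41/40 + 41/39 + ... + 41/2 + 41/1 = 41·H_{41}.
H_{41} = 4.3029, so E[T] = 176.4203.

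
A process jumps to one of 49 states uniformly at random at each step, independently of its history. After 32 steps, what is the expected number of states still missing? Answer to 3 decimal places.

For each state, P(unseen after 32) = (48/49)^32 = 0.5169.
By linearity of expectation, E[unseen] = 49·(48/49)^32 = 25.3303.

25.330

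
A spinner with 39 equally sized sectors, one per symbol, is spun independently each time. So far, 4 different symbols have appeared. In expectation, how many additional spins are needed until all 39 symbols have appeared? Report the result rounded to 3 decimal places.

161.724

The wait to go from k to k+1 distinct symbols is geometric with mean 39/(39-k).
Sum over k = 4,...,38: E = 39/35 + 39/34 + 39/33 + ... + 39/2 + 39/1 = 161.7245.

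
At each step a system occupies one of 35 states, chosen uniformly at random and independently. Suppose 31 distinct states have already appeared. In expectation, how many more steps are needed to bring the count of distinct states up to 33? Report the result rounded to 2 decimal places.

The wait to go from k to k+1 distinct states is geometric with mean 35/(35-k).
Sum over k = 31,...,32: E = 35/4 + 35/3 = 20.417.

20.42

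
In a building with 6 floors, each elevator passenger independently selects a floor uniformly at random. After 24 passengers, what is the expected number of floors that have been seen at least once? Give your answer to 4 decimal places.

5.9245

For each floor, P(seen in 24 passengers) = 1 - (5/6)^24 = 0.98742.
By linearity of expectation, E[distinct seen] = 6·(1 - (5/6)^24) = 5.92453.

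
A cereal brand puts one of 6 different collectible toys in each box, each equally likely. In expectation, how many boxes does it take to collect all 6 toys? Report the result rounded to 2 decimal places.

14.70

The wait to go from k to k+1 distinct toys is geometric with mean 6/(6-k).
E[T] = 6/6 + 6/5 + 6/4 + 6/3 + 6/2 + 6/1 = 6·H_{6}.
H_{6} = 2.450, so E[T] = 14.700.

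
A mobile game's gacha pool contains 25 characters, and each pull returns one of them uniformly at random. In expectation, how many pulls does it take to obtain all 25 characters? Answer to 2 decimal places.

After k distinct characters have appeared, the next pull gives a new one with probability (25-k)/25, so the expected wait for the (k+1)-th is 25/(25-k).
E[T] = 25/25 + 25/24 + 25/23 + ... + 25/2 + 25/1 = 25·H_{25}.
H_{25} = 3.816, so E[T] = 95.399.

95.40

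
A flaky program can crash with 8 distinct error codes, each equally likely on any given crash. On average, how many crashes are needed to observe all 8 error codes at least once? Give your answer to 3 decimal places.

The wait to go from k to k+1 distinct error codes is geometric with mean 8/(8-k).
E[T] = 8/8 + 8/7 + 8/6 + ... + 8/2 + 8/1 = 8·H_{8}.
H_{8} = 2.7179, so E[T] = 21.7429.

21.743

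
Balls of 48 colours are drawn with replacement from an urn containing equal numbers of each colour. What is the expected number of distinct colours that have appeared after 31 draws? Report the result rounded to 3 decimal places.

23.008

For each colour, P(seen in 31 draws) = 1 - (47/48)^31 = 0.4793.
By linearity of expectation, E[distinct seen] = 48·(1 - (47/48)^31) = 23.0083.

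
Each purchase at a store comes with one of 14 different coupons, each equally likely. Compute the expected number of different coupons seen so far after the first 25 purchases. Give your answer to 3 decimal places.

11.805

For each coupon, P(seen in 25 purchases) = 1 - (13/14)^25 = 0.8432.
By linearity of expectation, E[distinct seen] = 14·(1 - (13/14)^25) = 11.8046.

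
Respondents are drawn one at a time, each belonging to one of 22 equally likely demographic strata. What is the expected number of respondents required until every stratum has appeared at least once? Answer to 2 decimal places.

81.20

Split into phases: going from k distinct to k+1 distinct takes on average 22/(22-k) respondents.
E[T] = 22/22 + 22/21 + 22/20 + ... + 22/2 + 22/1 = 22·H_{22}.
H_{22} = 3.691, so E[T] = 81.198.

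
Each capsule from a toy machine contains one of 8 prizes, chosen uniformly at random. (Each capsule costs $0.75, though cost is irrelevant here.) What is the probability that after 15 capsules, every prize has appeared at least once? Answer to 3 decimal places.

Let A_i be the event that prize i is missing after 15 capsules. By inclusion–exclusion on the A_i,
P(all seen) = Σ_{j=0}^{8} (-1)^j C(8,j)((8-j)/8)^15
= 1.0000 - 1.0795 + 0.3742 - 0.0486 + 0.0021 - 0.0000 + 0.0000 - 0.0000 + 0.0000
= 0.2482.

0.248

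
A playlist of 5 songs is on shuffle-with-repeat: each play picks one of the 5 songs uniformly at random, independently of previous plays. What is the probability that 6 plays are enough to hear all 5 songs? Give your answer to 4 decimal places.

By inclusion–exclusion over which songs are missing,
P(all seen) = Σ_{j=0}^{5} (-1)^j C(5,j)((5-j)/5)^6
= 1.00000 - 1.31072 + 0.46656 - 0.04096 + 0.00032 - 0.00000
= 0.11520.

0.1152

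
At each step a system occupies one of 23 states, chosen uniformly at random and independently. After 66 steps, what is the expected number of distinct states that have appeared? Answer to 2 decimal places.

21.78

For each state, P(seen in 66 steps) = 1 - (22/23)^66 = 0.947.
By linearity of expectation, E[distinct seen] = 23·(1 - (22/23)^66) = 21.777.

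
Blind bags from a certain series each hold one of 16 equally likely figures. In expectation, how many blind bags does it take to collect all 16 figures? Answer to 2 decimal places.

The wait to go from k to k+1 distinct figures is geometric with mean 16/(16-k).
E[T] = 16/16 + 16/15 + 16/14 + ... + 16/2 + 16/1 = 16·H_{16}.
H_{16} = 3.381, so E[T] = 54.092.

54.09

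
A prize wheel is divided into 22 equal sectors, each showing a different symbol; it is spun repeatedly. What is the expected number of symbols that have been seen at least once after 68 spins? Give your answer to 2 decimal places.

21.07

For each symbol, P(seen in 68 spins) = 1 - (21/22)^68 = 0.958.
By linearity of expectation, E[distinct seen] = 22·(1 - (21/22)^68) = 21.070.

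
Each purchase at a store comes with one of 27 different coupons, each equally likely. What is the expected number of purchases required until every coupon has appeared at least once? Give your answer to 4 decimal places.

105.0693

The wait to go from k to k+1 distinct coupons is geometric with mean 27/(27-k).
E[T] = 27/27 + 27/26 + 27/25 + ... + 27/2 + 27/1 = 27·H_{27}.
H_{27} = 3.89146, so E[T] = 105.06933.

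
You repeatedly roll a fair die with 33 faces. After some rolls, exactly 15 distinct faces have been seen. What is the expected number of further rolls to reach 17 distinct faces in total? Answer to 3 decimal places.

3.775

With k distinct faces already seen, the next new one takes an expected 33/(33-k) rolls.
Sum over k = 15,...,16: E = 33/18 + 33/17 = 3.7745.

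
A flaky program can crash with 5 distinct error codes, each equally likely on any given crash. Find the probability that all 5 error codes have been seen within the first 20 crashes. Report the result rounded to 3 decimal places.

0.943

Let A_i be the event that error code i is missing after 20 crashes. By inclusion–exclusion on the A_i,
P(all seen) = Σ_{j=0}^{5} (-1)^j C(5,j)((5-j)/5)^20
= 1.0000 - 0.0576 + 0.0004 - 0.0000 + 0.0000 - 0.0000
= 0.9427.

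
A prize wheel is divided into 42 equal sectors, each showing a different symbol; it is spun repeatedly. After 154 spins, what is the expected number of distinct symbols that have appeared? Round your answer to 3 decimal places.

40.973

For each symbol, P(seen in 154 spins) = 1 - (41/42)^154 = 0.9755.
By linearity of expectation, E[distinct seen] = 42·(1 - (41/42)^154) = 40.9730.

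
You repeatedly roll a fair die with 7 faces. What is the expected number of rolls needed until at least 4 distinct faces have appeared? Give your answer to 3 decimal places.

With k distinct faces already seen, the next new one arrives after an expected 7/(7-k) rolls.
Sum over k = 0,...,3: E = 7/7 + 7/6 + 7/5 + 7/4 = 5.3167.

5.317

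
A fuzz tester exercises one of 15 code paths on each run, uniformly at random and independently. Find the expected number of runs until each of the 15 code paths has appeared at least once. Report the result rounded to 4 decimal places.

The wait to go from k to k+1 distinct code paths is geometric with mean 15/(15-k).
E[T] = 15/15 + 15/14 + 15/13 + ... + 15/2 + 15/1 = 15·H_{15}.
H_{15} = 3.31823, so E[T] = 49.77343.

49.7734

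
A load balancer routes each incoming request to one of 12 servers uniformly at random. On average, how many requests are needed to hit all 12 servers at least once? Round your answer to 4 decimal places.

37.2385

Split into phases: going from k distinct to k+1 distinct takes on average 12/(12-k) requests.
E[T] = 12/12 + 12/11 + 12/10 + ... + 12/2 + 12/1 = 12·H_{12}.
H_{12} = 3.10321, so E[T] = 37.23853.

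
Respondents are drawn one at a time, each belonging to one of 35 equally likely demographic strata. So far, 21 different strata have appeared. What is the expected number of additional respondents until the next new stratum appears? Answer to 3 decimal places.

Each respondent yields a new stratum with probability (35-21)/35 = 14/35, so the wait is geometric with mean 35/14.
E = 35/14 = 2.5000.

2.500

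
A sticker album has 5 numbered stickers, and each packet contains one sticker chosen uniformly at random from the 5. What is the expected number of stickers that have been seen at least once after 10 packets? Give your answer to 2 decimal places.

4.46

For each sticker, P(seen in 10 packets) = 1 - (4/5)^10 = 0.893.
By linearity of expectation, E[distinct seen] = 5·(1 - (4/5)^10) = 4.463.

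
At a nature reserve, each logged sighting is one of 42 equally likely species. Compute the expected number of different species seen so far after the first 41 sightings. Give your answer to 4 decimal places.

For each species, P(seen in 41 sightings) = 1 - (41/42)^41 = 0.62768.
By linearity of expectation, E[distinct seen] = 42·(1 - (41/42)^41) = 26.36253.

26.3625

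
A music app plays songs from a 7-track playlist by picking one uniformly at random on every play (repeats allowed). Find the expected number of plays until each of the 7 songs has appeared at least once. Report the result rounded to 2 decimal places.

Split into phases: going from k distinct to k+1 distinct takes on average 7/(7-k) plays.
E[T] = 7/7 + 7/6 + 7/5 + ... + 7/2 + 7/1 = 7·H_{7}.
H_{7} = 2.593, so E[T] = 18.150.

18.15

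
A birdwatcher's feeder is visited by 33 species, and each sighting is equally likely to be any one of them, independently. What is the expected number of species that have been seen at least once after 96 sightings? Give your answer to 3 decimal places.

31.280

For each species, P(seen in 96 sightings) = 1 - (32/33)^96 = 0.9479.
By linearity of expectation, E[distinct seen] = 33·(1 - (32/33)^96) = 31.2798.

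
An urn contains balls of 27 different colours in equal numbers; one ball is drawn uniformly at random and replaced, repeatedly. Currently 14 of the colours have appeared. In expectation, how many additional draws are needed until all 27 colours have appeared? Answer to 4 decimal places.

From k distinct to k+1 distinct takes on average 27/(27-k) draws.
Sum over k = 14,...,26: E = 27/13 + 27/12 + 27/11 + ... + 27/2 + 27/1 = 85.86361.

85.8636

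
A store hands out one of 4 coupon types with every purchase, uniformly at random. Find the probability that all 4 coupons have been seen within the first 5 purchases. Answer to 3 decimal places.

0.234

Let A_i be the event that coupon i is missing after 5 purchases. By inclusion–exclusion on the A_i,
P(all seen) = Σ_{j=0}^{4} (-1)^j C(4,j)((4-j)/4)^5
= 1.0000 - 0.9492 + 0.1875 - 0.0039 + 0.0000
= 0.2344.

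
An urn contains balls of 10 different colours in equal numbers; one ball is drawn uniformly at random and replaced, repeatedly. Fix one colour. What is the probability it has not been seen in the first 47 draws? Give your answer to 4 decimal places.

Each draw misses the fixed colour with probability (10-1)/10 = 9/10, independently.
P(still missing after 47) = (9/10)^47 = 0.00707.

0.0071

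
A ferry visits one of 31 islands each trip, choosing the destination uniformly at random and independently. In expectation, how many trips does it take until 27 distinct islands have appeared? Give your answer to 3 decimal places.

With k distinct islands already seen, the next new one arrives after an expected 31/(31-k) trips.
Sum over k = 0,...,26: E = 31/31 + 31/30 + 31/29 + ... + 31/6 + 31/5 = 60.2613.

60.261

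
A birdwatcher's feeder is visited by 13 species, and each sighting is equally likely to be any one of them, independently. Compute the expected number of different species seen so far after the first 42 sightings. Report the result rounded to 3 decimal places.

For each species, P(seen in 42 sightings) = 1 - (12/13)^42 = 0.9653.
By linearity of expectation, E[distinct seen] = 13·(1 - (12/13)^42) = 12.5493.

12.549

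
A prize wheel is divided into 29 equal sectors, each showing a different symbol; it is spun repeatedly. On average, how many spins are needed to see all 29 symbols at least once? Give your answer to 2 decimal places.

After k distinct symbols have appeared, the next spin gives a new one with probability (29-k)/29, so the expected wait for the (k+1)-th is 29/(29-k).
E[T] = 29/29 + 29/28 + 29/27 + ... + 29/2 + 29/1 = 29·H_{29}.
H_{29} = 3.962, so E[T] = 114.888.

114.89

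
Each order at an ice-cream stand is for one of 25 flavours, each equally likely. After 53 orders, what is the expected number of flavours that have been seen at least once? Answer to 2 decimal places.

For each flavour, P(seen in 53 orders) = 1 - (24/25)^53 = 0.885.
By linearity of expectation, E[distinct seen] = 25·(1 - (24/25)^53) = 22.127.

22.13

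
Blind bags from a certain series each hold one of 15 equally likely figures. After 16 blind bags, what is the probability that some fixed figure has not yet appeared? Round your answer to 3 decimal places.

Each blind bag misses the fixed figure with probability (15-1)/15 = 14/15, independently.
P(still missing after 16) = (14/15)^16 = 0.3316.

0.332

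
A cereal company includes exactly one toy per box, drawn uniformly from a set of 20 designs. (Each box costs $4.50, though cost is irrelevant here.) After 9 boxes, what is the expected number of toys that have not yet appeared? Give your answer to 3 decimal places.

For each toy, P(unseen after 9) = (19/20)^9 = 0.6302.
By linearity of expectation, E[unseen] = 20·(19/20)^9 = 12.6050.

12.605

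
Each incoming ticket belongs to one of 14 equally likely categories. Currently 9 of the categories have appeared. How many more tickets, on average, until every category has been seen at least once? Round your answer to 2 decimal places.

From k distinct to k+1 distinct takes on average 14/(14-k) tickets.
Sum over k = 9,...,13: E = 14/5 + 14/4 + 14/3 + 14/2 + 14/1 = 31.967.

31.97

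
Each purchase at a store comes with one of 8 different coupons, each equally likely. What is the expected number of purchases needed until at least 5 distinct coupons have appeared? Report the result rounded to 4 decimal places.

Going from k to k+1 distinct takes a geometric number of purchases with mean 8/(8-k).
Sum over k = 0,...,4: E = 8/8 + 8/7 + 8/6 + 8/5 + 8/4 = 7.07619.

7.0762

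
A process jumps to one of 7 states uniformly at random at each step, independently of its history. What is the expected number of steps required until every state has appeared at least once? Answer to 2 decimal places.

18.15

After k distinct states have appeared, the next step gives a new one with probability (7-k)/7, so the expected wait for the (k+1)-th is 7/(7-k).
E[T] = 7/7 + 7/6 + 7/5 + ... + 7/2 + 7/1 = 7·H_{7}.
H_{7} = 2.593, so E[T] = 18.150.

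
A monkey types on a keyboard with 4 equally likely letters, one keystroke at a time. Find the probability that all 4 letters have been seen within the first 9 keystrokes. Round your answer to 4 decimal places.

0.7114

By inclusion–exclusion over which letters are missing,
P(all seen) = Σ_{j=0}^{4} (-1)^j C(4,j)((4-j)/4)^9
= 1.00000 - 0.30034 + 0.01172 - 0.00002 + 0.00000
= 0.71136.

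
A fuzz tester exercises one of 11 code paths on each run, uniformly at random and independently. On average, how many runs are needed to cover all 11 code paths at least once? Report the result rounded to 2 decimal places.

After k distinct code paths have appeared, the next run gives a new one with probability (11-k)/11, so the expected wait for the (k+1)-th is 11/(11-k).
E[T] = 11/11 + 11/10 + 11/9 + ... + 11/2 + 11/1 = 11·H_{11}.
H_{11} = 3.020, so E[T] = 33.219.

33.22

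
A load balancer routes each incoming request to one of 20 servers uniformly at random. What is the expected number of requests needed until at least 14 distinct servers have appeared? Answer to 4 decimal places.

Going from k to k+1 distinct takes a geometric number of requests with mean 20/(20-k).
Sum over k = 0,...,13: E = 20/20 + 20/19 + 20/18 + ... + 20/8 + 20/7 = 22.95479.

22.9548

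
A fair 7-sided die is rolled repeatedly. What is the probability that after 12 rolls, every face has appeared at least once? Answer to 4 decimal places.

0.2285

Let A_i be the event that face i is missing after 12 rolls. By inclusion–exclusion on the A_i,
P(all seen) = Σ_{j=0}^{7} (-1)^j C(7,j)((7-j)/7)^12
= 1.00000 - 1.10087 + 0.37041 - 0.04242 + 0.00134 - 0.00001 + 0.00000 - 0.00000
= 0.22845.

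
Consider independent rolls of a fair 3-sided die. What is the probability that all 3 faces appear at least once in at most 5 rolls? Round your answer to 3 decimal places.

By inclusion–exclusion over which faces are missing,
P(all seen) = Σ_{j=0}^{3} (-1)^j C(3,j)((3-j)/3)^5
= 1.0000 - 0.3951 + 0.0123 - 0.0000
= 0.6173.

0.617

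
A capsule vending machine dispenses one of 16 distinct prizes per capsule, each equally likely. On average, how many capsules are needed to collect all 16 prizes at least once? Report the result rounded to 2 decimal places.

54.09

The wait to go from k to k+1 distinct prizes is geometric with mean 16/(16-k).
E[T] = 16/16 + 16/15 + 16/14 + ... + 16/2 + 16/1 = 16·H_{16}.
H_{16} = 3.381, so E[T] = 54.092.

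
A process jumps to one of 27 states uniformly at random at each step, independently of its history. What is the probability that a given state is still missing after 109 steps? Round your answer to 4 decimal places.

0.0163

On each step the fixed state fails to appear with probability 26/27.
P(still missing after 109) = (26/27)^109 = 0.01635.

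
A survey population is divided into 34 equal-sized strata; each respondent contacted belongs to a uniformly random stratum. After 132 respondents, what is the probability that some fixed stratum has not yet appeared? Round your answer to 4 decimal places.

Each respondent misses the fixed stratum with probability (34-1)/34 = 33/34, independently.
P(still missing after 132) = (33/34)^132 = 0.01944.

0.0194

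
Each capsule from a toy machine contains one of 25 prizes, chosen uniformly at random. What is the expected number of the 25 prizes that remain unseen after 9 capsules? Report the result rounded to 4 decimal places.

17.3133

For each prize, P(unseen after 9) = (24/25)^9 = 0.69253.
By linearity of expectation, E[unseen] = 25·(24/25)^9 = 17.31335.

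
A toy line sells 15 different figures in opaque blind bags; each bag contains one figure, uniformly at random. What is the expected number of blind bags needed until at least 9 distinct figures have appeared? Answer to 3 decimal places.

13.023

With k distinct figures already seen, the next new one arrives after an expected 15/(15-k) blind bags.
Sum over k = 0,...,8: E = 15/15 + 15/14 + 15/13 + ... + 15/8 + 15/7 = 13.0234.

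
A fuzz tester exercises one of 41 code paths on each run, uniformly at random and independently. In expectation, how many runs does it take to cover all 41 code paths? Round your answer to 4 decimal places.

Split into phases: going from k distinct to k+1 distinct takes on average 41/(41-k) runs.
E[T] = 41/41 + 41/40 + 41/39 + ... + 41/2 + 41/1 = 41·H_{41}.
H_{41} = 4.30293, so E[T] = 176.42026.

176.4203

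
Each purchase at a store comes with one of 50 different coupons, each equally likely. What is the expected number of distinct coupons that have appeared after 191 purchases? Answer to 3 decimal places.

48.945

For each coupon, P(seen in 191 purchases) = 1 - (49/50)^191 = 0.9789.
By linearity of expectation, E[distinct seen] = 50·(1 - (49/50)^191) = 48.9452.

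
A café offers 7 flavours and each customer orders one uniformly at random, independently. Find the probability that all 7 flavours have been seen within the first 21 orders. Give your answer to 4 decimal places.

0.7427

Let A_i be the event that flavour i is missing after 21 orders. By inclusion–exclusion on the A_i,
P(all seen) = Σ_{j=0}^{7} (-1)^j C(7,j)((7-j)/7)^21
= 1.00000 - 0.27493 + 0.01793 - 0.00028 + 0.00000 - 0.00000 + 0.00000 - 0.00000
= 0.74273.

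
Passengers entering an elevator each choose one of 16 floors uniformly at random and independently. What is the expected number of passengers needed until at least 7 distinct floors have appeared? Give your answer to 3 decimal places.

8.828

Going from k to k+1 distinct takes a geometric number of passengers with mean 16/(16-k).
Sum over k = 0,...,6: E = 16/16 + 16/15 + 16/14 + ... + 16/11 + 16/10 = 8.8282.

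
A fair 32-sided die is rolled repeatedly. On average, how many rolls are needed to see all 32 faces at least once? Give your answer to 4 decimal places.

129.8718

The wait to go from k to k+1 distinct faces is geometric with mean 32/(32-k).
E[T] = 32/32 + 32/31 + 32/30 + ... + 32/2 + 32/1 = 32·H_{32}.
H_{32} = 4.05850, so E[T] = 129.87185.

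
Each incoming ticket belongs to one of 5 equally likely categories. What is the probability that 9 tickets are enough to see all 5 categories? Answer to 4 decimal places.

Let A_i be the event that category i is missing after 9 tickets. By inclusion–exclusion on the A_i,
P(all seen) = Σ_{j=0}^{5} (-1)^j C(5,j)((5-j)/5)^9
= 1.00000 - 0.67109 + 0.10078 - 0.00262 + 0.00000 - 0.00000
= 0.42707.

0.4271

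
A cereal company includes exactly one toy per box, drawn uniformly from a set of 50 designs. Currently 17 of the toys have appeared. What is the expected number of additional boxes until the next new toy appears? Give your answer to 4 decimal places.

1.5152

The number of boxes until the next new toy is geometric with success probability 33/50, so its mean is 50/33.
E = 50/33 = 1.51515.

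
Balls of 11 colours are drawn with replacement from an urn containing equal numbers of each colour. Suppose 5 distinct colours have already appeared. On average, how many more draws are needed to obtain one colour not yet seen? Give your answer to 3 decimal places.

The number of draws until the next new colour is geometric with success probability 6/11, so its mean is 11/6.
E = 11/6 = 1.8333.

1.833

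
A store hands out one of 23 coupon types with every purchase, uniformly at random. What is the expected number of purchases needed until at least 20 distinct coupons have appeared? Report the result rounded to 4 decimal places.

With k distinct coupons already seen, the next new one arrives after an expected 23/(23-k) purchases.
Sum over k = 0,...,19: E = 23/23 + 23/22 + 23/21 + ... + 23/5 + 23/4 = 43.72204.

43.7220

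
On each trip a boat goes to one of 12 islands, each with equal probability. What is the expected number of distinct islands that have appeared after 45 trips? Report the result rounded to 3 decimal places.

For each island, P(seen in 45 trips) = 1 - (11/12)^45 = 0.9801.
By linearity of expectation, E[distinct seen] = 12·(1 - (11/12)^45) = 11.7608.

11.761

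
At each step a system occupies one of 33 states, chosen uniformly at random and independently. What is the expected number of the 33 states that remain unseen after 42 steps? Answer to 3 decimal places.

9.062

For each state, P(unseen after 42) = (32/33)^42 = 0.2746.
By linearity of expectation, E[unseen] = 33·(32/33)^42 = 9.0621.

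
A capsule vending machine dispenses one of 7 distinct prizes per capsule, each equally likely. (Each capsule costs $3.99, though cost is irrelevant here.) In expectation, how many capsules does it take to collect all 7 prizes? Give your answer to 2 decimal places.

The wait to go from k to k+1 distinct prizes is geometric with mean 7/(7-k).
E[T] = 7/7 + 7/6 + 7/5 + ... + 7/2 + 7/1 = 7·H_{7}.
H_{7} = 2.593, so E[T] = 18.150.

18.15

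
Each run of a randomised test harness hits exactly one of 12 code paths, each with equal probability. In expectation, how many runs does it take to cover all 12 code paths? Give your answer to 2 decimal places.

After k distinct code paths have appeared, the next run gives a new one with probability (12-k)/12, so the expected wait for the (k+1)-th is 12/(12-k).
E[T] = 12/12 + 12/11 + 12/10 + ... + 12/2 + 12/1 = 12·H_{12}.
H_{12} = 3.103, so E[T] = 37.239.

37.24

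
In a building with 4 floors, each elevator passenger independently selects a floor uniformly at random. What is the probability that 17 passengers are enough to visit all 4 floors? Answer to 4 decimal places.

0.9700

Let A_i be the event that floor i is missing after 17 passengers. By inclusion–exclusion on the A_i,
P(all seen) = Σ_{j=0}^{4} (-1)^j C(4,j)((4-j)/4)^17
= 1.00000 - 0.03007 + 0.00005 - 0.00000 + 0.00000
= 0.96998.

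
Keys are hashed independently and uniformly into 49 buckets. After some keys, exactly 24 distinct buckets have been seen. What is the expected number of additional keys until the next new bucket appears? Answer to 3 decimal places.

1.960

Each key yields a new bucket with probability (49-24)/49 = 25/49, so the wait is geometric with mean 49/25.
E = 49/25 = 1.9600.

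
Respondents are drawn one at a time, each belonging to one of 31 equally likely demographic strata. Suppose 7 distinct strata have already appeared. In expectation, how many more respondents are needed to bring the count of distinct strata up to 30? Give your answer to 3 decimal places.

With k distinct strata already seen, the next new one takes an expected 31/(31-k) respondents.
Sum over k = 7,...,29: E = 31/24 + 31/23 + 31/22 + ... + 31/3 + 31/2 = 86.0547.

86.055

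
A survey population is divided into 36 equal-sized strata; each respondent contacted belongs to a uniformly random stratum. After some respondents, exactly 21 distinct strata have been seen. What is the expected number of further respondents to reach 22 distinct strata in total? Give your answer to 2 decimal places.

2.40

From k distinct to k+1 distinct takes on average 36/(36-k) respondents.
Only the k = 21 term is needed: E = 36/15 = 2.400.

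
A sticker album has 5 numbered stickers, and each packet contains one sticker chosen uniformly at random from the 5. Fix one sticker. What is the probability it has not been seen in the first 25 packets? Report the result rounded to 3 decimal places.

0.004

Each packet misses the fixed sticker with probability (5-1)/5 = 4/5, independently.
P(still missing after 25) = (4/5)^25 = 0.0038.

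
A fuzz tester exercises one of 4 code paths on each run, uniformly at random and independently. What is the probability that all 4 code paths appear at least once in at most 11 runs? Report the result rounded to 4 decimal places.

Let A_i be the event that code path i is missing after 11 runs. By inclusion–exclusion on the A_i,
P(all seen) = Σ_{j=0}^{4} (-1)^j C(4,j)((4-j)/4)^11
= 1.00000 - 0.16894 + 0.00293 - 0.00000 + 0.00000
= 0.83399.

0.8340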